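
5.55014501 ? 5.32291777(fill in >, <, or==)>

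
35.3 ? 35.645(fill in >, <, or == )<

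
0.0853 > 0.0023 True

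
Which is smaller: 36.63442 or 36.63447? 36.63442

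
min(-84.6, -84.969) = -84.969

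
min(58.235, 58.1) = 58.1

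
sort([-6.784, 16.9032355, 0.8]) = [-6.784, 0.8, 16.9032355]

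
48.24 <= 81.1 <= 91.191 True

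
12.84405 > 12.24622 True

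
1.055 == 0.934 False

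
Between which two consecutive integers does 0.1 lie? 0 and 1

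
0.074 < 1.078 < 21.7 True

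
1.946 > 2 False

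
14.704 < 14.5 False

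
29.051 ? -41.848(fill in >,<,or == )>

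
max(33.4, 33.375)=33.4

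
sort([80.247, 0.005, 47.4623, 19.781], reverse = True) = [80.247, 47.4623, 19.781, 0.005]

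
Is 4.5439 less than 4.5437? No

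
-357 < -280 True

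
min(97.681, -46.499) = -46.499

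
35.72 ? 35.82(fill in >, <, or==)<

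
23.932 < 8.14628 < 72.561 False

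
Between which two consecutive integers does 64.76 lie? 64 and 65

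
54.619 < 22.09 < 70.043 False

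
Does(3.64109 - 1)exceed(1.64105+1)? Yes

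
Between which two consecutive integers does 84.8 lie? 84 and 85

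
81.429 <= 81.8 True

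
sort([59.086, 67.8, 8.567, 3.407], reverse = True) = [67.8, 59.086, 8.567, 3.407]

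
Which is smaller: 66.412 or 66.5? 66.412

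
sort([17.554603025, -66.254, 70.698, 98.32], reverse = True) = [98.32, 70.698, 17.554603025, -66.254]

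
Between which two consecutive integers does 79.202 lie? 79 and 80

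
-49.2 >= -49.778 True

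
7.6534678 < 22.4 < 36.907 True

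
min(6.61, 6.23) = 6.23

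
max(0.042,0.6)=0.6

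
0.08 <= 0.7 True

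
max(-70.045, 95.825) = 95.825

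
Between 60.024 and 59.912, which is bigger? 60.024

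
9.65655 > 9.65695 False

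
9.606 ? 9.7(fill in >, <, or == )<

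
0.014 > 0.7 False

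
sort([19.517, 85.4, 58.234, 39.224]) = [19.517, 39.224, 58.234, 85.4]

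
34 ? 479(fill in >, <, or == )<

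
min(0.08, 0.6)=0.08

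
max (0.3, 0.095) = 0.3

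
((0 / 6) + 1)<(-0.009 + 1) False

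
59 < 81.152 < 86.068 True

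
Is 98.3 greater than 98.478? No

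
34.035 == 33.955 False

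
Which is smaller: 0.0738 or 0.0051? 0.0051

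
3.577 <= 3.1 False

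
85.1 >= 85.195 False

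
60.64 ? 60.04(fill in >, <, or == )>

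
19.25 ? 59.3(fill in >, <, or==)<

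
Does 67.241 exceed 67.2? Yes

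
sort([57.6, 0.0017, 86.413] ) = [0.0017, 57.6, 86.413]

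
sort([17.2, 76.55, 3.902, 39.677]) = [3.902, 17.2, 39.677, 76.55]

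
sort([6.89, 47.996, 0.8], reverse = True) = [47.996, 6.89, 0.8]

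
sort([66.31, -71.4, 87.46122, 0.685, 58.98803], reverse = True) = [87.46122, 66.31, 58.98803, 0.685, -71.4]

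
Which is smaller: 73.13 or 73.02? 73.02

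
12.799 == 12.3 False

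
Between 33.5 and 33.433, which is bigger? 33.5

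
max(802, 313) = 802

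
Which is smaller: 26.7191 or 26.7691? 26.7191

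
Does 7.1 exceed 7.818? No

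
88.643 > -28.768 True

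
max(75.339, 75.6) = 75.6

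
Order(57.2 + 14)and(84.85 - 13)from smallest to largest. (57.2 + 14), (84.85 - 13)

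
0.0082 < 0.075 True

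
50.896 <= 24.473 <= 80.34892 False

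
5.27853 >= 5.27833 True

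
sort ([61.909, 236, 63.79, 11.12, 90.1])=[11.12, 61.909, 63.79, 90.1, 236]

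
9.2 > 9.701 False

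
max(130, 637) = 637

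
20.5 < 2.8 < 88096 False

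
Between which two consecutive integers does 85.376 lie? 85 and 86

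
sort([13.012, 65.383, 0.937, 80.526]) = [0.937, 13.012, 65.383, 80.526]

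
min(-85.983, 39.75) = -85.983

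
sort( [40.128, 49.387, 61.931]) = [40.128, 49.387, 61.931]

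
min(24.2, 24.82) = 24.2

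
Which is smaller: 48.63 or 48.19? 48.19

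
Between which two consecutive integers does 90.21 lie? 90 and 91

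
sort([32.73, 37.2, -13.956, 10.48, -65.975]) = [-65.975, -13.956, 10.48, 32.73, 37.2]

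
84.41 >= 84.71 False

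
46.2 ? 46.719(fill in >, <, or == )<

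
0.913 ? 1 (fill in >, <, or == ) <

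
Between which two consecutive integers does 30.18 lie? 30 and 31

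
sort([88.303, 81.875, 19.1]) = [19.1, 81.875, 88.303]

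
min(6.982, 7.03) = 6.982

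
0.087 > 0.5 False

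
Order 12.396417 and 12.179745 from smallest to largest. 12.179745, 12.396417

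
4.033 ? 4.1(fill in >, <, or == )<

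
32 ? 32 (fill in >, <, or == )==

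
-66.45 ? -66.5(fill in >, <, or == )>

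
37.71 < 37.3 False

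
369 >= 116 True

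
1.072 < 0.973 False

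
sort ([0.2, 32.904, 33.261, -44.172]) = [-44.172, 0.2, 32.904, 33.261]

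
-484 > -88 False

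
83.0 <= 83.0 True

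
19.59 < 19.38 False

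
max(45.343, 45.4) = 45.4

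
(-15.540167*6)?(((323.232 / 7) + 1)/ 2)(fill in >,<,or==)<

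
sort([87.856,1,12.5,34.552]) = [1,12.5,34.552,87.856]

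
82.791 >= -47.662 True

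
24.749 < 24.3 False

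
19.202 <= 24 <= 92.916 True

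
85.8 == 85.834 False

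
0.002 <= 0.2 True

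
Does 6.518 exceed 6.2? Yes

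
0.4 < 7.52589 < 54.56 True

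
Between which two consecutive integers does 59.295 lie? 59 and 60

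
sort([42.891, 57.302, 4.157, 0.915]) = [0.915, 4.157, 42.891, 57.302]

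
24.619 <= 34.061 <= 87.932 True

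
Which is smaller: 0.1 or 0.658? 0.1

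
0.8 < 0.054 False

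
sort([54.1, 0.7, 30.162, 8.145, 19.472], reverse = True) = [54.1, 30.162, 19.472, 8.145, 0.7]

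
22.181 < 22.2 True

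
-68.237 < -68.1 True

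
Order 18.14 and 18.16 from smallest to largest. 18.14, 18.16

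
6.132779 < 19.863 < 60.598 True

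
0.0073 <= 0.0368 True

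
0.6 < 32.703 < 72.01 True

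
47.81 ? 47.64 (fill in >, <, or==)>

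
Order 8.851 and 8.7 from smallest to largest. 8.7, 8.851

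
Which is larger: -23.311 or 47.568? 47.568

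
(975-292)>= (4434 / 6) False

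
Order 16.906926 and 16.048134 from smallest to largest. 16.048134, 16.906926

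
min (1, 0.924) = 0.924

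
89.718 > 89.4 True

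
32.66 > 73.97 False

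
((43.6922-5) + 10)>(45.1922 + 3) True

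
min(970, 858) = 858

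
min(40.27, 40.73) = 40.27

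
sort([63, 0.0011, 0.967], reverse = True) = [63, 0.967, 0.0011]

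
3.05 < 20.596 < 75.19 True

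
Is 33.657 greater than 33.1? Yes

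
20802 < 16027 False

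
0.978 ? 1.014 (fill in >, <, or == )<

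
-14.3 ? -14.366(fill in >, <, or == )>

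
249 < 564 True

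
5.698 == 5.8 False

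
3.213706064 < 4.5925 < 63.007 True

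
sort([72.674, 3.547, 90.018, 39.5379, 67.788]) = [3.547, 39.5379, 67.788, 72.674, 90.018]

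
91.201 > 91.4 False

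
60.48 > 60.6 False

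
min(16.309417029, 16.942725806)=16.309417029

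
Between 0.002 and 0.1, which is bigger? 0.1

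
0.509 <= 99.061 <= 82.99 False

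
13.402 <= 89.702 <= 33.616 False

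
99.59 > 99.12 True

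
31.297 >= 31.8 False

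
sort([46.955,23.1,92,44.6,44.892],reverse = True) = [92,46.955,44.892,44.6,23.1]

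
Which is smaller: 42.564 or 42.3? 42.3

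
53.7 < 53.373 False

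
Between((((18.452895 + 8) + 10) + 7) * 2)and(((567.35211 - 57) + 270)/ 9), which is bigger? ((((18.452895 + 8) + 10) + 7) * 2)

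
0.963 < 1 True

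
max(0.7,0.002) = 0.7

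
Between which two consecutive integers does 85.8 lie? 85 and 86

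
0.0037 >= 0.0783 False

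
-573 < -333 True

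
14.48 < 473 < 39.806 False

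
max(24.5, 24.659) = 24.659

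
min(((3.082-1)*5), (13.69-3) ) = 10.41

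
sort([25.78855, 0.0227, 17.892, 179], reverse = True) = [179, 25.78855, 17.892, 0.0227]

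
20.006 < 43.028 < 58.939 True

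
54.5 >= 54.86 False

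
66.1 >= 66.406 False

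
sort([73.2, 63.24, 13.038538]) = [13.038538, 63.24, 73.2]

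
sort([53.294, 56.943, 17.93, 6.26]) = [6.26, 17.93, 53.294, 56.943]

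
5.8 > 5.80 False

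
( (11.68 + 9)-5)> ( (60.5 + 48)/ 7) True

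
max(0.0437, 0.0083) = 0.0437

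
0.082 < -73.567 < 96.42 False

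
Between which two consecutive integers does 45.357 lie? 45 and 46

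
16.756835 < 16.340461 False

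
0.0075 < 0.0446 True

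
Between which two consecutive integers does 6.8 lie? 6 and 7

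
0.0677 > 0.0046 True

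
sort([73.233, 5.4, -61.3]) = [-61.3, 5.4, 73.233]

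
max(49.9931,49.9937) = 49.9937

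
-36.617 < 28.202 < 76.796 True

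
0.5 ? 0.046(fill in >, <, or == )>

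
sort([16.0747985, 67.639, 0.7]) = [0.7, 16.0747985, 67.639]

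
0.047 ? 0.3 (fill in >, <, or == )<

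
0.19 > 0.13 True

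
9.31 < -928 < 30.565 False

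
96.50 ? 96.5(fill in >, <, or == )==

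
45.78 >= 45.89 False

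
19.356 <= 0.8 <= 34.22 False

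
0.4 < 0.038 False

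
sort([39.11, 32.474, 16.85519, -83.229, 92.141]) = [-83.229, 16.85519, 32.474, 39.11, 92.141]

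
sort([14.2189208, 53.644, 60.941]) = [14.2189208, 53.644, 60.941]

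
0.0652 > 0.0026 True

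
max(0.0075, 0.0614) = 0.0614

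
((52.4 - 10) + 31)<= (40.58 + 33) True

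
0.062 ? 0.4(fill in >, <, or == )<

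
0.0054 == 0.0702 False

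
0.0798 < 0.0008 False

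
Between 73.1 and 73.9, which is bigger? 73.9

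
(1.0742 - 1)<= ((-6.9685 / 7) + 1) False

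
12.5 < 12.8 True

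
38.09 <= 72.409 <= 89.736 True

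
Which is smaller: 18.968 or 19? 18.968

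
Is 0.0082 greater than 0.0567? No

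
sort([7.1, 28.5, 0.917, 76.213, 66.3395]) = [0.917, 7.1, 28.5, 66.3395, 76.213]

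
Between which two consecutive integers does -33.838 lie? -34 and -33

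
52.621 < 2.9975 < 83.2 False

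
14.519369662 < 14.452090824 False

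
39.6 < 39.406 False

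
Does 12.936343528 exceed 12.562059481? Yes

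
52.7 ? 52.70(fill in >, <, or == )==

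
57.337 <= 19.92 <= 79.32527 False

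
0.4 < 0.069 False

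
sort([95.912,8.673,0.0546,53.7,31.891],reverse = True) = [95.912,53.7,31.891,8.673,0.0546]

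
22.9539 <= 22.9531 False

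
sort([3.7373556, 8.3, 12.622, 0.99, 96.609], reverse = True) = [96.609, 12.622, 8.3, 3.7373556, 0.99]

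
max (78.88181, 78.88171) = 78.88181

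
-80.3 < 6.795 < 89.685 True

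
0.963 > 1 False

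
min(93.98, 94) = 93.98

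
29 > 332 False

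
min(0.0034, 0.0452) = 0.0034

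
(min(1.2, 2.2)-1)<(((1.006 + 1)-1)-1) False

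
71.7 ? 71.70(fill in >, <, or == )==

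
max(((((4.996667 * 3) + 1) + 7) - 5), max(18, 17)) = 18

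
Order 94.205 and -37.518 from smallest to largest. -37.518, 94.205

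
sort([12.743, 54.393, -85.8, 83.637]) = [-85.8, 12.743, 54.393, 83.637]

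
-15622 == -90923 False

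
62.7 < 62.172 False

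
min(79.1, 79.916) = 79.1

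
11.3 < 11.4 True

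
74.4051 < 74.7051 True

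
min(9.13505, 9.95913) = 9.13505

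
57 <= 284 True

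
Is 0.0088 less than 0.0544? Yes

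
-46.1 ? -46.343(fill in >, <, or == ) >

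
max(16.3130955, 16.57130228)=16.57130228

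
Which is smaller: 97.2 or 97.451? 97.2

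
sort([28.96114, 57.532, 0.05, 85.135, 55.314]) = [0.05, 28.96114, 55.314, 57.532, 85.135]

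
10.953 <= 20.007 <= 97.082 True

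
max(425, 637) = 637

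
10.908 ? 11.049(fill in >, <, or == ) <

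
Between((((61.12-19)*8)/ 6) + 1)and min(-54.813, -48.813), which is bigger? ((((61.12-19)*8)/ 6) + 1)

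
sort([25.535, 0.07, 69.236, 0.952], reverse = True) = [69.236, 25.535, 0.952, 0.07]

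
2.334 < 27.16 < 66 True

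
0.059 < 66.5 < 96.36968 True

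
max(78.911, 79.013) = 79.013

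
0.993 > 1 False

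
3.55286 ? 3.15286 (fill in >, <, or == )>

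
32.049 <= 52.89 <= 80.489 True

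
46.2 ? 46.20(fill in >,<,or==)==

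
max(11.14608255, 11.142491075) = 11.14608255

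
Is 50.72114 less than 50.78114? Yes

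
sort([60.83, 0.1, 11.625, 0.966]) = [0.1, 0.966, 11.625, 60.83]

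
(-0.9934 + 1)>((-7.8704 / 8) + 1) False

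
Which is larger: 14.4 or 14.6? 14.6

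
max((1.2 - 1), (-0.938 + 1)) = 0.2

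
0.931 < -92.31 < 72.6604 False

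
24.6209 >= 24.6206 True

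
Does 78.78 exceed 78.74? Yes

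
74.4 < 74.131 False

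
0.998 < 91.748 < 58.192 False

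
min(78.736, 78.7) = 78.7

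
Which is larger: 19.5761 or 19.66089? 19.66089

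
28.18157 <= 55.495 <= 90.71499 True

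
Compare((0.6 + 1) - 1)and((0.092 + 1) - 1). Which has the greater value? ((0.6 + 1) - 1)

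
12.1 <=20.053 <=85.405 True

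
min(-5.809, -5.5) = -5.809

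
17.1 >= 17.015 True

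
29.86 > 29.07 True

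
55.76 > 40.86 True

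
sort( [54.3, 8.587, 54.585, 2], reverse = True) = [54.585, 54.3, 8.587, 2]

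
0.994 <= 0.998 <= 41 True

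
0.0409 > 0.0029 True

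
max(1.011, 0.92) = 1.011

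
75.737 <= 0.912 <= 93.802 False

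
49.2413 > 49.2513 False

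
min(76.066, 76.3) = 76.066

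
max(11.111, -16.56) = 11.111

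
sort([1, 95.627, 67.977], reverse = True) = [95.627, 67.977, 1]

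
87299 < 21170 False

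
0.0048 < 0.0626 True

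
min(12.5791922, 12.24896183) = 12.24896183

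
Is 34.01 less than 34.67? Yes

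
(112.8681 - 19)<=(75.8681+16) False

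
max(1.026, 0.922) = 1.026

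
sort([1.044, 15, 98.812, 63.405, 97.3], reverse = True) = [98.812, 97.3, 63.405, 15, 1.044]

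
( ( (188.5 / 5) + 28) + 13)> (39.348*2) True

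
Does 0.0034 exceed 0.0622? No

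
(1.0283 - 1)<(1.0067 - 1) False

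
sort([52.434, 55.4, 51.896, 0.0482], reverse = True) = [55.4, 52.434, 51.896, 0.0482]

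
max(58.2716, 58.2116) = 58.2716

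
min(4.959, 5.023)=4.959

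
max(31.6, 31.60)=31.60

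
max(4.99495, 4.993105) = 4.99495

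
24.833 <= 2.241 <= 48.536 False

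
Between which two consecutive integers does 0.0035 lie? 0 and 1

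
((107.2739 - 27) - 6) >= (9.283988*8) True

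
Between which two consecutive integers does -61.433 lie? -62 and -61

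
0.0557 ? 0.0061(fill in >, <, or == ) >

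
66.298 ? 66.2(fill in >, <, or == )>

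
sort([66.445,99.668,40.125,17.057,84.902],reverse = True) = [99.668,84.902,66.445,40.125,17.057]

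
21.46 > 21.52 False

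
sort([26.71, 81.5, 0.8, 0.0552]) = [0.0552, 0.8, 26.71, 81.5]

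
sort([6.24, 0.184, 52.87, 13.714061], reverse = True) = [52.87, 13.714061, 6.24, 0.184]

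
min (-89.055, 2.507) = -89.055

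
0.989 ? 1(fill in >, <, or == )<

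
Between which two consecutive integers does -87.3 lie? -88 and -87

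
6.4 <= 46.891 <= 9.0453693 False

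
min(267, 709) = 267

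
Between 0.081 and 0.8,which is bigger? 0.8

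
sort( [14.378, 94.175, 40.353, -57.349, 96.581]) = [-57.349, 14.378, 40.353, 94.175, 96.581]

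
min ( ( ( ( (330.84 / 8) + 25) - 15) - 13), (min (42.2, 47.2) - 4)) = 38.2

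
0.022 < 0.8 True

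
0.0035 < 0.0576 True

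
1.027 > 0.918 True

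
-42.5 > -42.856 True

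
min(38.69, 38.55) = 38.55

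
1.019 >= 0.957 True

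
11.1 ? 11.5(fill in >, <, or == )<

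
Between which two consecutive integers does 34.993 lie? 34 and 35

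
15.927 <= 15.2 False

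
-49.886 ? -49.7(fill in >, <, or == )<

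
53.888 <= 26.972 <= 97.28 False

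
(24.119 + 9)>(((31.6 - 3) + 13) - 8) False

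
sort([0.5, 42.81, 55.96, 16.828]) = [0.5, 16.828, 42.81, 55.96]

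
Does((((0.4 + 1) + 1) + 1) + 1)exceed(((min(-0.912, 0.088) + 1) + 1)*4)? Yes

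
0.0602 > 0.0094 True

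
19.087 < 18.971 False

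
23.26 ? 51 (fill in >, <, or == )<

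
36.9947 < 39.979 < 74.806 True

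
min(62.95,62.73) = 62.73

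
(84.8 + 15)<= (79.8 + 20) True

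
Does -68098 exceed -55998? No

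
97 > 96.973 True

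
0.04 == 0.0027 False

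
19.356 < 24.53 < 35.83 True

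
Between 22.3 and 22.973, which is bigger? 22.973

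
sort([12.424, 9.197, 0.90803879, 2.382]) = [0.90803879, 2.382, 9.197, 12.424]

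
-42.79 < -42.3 True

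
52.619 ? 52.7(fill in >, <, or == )<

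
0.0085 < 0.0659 True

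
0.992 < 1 True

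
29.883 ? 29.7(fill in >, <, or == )>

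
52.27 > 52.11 True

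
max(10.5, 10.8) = 10.8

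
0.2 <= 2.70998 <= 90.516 True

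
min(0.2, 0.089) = 0.089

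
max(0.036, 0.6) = 0.6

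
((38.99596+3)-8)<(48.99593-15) False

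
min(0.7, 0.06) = 0.06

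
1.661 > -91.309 True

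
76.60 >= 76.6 True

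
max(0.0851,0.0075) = 0.0851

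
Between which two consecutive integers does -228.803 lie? -229 and -228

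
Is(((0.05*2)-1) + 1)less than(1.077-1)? No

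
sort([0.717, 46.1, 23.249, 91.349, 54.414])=[0.717, 23.249, 46.1, 54.414, 91.349]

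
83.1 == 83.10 True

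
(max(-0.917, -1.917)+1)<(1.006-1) False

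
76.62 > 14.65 True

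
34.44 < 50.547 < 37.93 False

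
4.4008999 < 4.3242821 False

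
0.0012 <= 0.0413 True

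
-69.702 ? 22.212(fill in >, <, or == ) <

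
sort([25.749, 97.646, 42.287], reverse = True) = [97.646, 42.287, 25.749]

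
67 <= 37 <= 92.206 False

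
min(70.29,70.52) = 70.29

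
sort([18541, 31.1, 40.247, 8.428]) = [8.428, 31.1, 40.247, 18541]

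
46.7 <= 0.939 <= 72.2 False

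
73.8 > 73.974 False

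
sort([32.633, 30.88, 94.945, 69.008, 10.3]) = [10.3, 30.88, 32.633, 69.008, 94.945]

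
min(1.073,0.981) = 0.981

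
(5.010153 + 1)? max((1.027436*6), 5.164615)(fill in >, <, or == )<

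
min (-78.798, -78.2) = -78.798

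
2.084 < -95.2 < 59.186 False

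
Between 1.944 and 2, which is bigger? 2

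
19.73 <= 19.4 False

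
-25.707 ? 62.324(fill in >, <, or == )<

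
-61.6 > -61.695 True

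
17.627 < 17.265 False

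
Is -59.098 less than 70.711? Yes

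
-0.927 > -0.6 False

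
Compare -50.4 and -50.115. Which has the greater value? -50.115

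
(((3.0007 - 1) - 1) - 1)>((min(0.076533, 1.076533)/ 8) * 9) False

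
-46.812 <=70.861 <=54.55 False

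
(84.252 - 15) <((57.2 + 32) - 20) False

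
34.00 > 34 False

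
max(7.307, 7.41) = 7.41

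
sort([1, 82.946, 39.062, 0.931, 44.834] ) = [0.931, 1, 39.062, 44.834, 82.946]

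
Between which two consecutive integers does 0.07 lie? 0 and 1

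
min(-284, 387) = -284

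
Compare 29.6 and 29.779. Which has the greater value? 29.779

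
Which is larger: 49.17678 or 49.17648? 49.17678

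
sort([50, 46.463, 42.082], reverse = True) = [50, 46.463, 42.082]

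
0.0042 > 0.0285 False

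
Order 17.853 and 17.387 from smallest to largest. 17.387,17.853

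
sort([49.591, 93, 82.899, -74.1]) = [-74.1, 49.591, 82.899, 93]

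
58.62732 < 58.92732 True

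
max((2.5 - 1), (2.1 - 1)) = 1.5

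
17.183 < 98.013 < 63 False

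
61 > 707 False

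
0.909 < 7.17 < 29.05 True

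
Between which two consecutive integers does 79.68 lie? 79 and 80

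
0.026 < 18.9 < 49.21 True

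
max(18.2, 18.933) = 18.933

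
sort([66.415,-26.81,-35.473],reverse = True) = [66.415,-26.81,-35.473]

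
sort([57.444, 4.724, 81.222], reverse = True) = [81.222, 57.444, 4.724]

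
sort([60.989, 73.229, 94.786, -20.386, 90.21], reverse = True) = [94.786, 90.21, 73.229, 60.989, -20.386]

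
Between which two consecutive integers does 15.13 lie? 15 and 16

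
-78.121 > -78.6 True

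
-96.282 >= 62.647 False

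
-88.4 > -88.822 True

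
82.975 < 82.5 False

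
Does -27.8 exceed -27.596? No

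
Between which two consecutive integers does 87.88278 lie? 87 and 88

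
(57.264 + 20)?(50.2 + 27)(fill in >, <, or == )>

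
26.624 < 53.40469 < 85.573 True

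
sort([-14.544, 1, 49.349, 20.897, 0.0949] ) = [-14.544, 0.0949, 1, 20.897, 49.349]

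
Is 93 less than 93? No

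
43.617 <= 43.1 False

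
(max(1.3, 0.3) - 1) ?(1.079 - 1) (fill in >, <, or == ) >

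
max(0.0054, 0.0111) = 0.0111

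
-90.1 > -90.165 True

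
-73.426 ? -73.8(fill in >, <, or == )>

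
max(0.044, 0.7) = 0.7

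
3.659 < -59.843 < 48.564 False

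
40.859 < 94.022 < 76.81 False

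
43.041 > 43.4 False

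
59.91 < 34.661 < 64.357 False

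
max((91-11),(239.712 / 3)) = 80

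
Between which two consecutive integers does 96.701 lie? 96 and 97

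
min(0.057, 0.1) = 0.057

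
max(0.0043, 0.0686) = 0.0686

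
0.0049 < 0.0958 True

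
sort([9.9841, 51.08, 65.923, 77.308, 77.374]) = [9.9841, 51.08, 65.923, 77.308, 77.374]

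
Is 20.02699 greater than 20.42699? No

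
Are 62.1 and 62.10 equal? Yes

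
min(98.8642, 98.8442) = 98.8442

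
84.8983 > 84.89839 False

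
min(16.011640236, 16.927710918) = 16.011640236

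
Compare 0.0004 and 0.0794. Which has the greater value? 0.0794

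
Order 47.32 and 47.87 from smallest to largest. 47.32, 47.87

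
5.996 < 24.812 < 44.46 True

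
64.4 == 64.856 False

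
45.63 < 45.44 False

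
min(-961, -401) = -961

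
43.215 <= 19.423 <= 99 False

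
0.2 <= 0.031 False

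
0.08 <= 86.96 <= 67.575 False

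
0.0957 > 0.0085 True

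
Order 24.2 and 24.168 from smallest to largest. 24.168, 24.2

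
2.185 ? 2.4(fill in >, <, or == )<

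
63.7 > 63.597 True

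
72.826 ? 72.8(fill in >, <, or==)>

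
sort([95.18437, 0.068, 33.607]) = [0.068, 33.607, 95.18437]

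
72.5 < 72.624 True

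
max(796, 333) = 796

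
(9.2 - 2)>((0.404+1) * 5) True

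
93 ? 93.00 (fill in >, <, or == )==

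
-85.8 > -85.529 False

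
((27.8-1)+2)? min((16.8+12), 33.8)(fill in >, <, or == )==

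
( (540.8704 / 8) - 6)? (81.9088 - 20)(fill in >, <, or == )<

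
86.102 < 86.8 True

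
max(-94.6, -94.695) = -94.6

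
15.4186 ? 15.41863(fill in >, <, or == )<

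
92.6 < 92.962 True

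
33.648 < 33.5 False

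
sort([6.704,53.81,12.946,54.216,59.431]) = [6.704,12.946,53.81,54.216,59.431]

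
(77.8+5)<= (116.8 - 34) True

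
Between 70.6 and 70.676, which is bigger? 70.676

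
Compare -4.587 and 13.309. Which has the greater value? 13.309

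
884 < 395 False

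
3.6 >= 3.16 True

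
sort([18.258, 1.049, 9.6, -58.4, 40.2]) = [-58.4, 1.049, 9.6, 18.258, 40.2]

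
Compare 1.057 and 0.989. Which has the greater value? 1.057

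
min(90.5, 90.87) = 90.5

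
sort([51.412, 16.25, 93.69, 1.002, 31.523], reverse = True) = [93.69, 51.412, 31.523, 16.25, 1.002]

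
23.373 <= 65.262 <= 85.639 True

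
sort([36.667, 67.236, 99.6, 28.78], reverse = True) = [99.6, 67.236, 36.667, 28.78]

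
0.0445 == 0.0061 False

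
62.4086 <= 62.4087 True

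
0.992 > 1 False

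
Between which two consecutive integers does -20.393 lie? -21 and -20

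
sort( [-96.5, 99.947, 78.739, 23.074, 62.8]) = [-96.5, 23.074, 62.8, 78.739, 99.947]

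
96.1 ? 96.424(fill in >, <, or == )<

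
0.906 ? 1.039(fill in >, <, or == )<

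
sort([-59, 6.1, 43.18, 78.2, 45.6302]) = [-59, 6.1, 43.18, 45.6302, 78.2]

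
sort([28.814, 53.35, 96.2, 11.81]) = [11.81, 28.814, 53.35, 96.2]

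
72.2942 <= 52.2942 False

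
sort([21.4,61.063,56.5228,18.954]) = [18.954,21.4,56.5228,61.063]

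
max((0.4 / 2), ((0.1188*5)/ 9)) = 0.2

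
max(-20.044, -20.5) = -20.044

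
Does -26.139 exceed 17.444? No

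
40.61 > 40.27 True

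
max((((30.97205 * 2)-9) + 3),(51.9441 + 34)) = 85.9441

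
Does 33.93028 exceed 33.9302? Yes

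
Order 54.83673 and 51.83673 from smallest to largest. 51.83673, 54.83673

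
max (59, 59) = 59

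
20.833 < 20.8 False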